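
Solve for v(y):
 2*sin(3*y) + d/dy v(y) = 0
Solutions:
 v(y) = C1 + 2*cos(3*y)/3


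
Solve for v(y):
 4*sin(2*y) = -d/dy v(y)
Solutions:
 v(y) = C1 + 2*cos(2*y)


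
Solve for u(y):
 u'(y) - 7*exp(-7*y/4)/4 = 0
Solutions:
 u(y) = C1 - 1/exp(y)^(7/4)


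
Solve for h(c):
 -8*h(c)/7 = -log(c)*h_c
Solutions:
 h(c) = C1*exp(8*li(c)/7)


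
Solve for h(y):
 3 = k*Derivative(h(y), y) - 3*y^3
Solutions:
 h(y) = C1 + 3*y^4/(4*k) + 3*y/k


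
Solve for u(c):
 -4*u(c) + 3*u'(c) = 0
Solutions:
 u(c) = C1*exp(4*c/3)


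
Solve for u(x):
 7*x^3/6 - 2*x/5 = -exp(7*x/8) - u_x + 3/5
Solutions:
 u(x) = C1 - 7*x^4/24 + x^2/5 + 3*x/5 - 8*exp(7*x/8)/7


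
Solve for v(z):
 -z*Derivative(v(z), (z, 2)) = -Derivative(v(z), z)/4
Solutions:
 v(z) = C1 + C2*z^(5/4)


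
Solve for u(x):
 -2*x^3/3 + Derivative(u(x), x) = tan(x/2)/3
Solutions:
 u(x) = C1 + x^4/6 - 2*log(cos(x/2))/3


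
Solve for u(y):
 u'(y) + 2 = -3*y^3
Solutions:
 u(y) = C1 - 3*y^4/4 - 2*y


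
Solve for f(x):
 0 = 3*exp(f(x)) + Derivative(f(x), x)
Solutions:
 f(x) = log(1/(C1 + 3*x))


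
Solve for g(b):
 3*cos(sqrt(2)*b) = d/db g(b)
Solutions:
 g(b) = C1 + 3*sqrt(2)*sin(sqrt(2)*b)/2


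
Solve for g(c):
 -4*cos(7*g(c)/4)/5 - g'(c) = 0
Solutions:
 4*c/5 - 2*log(sin(7*g(c)/4) - 1)/7 + 2*log(sin(7*g(c)/4) + 1)/7 = C1


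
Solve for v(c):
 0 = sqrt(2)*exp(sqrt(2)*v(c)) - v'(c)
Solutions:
 v(c) = sqrt(2)*(2*log(-1/(C1 + sqrt(2)*c)) - log(2))/4


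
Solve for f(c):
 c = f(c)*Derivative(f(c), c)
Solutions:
 f(c) = -sqrt(C1 + c^2)
 f(c) = sqrt(C1 + c^2)


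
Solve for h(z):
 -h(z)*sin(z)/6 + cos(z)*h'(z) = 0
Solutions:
 h(z) = C1/cos(z)^(1/6)


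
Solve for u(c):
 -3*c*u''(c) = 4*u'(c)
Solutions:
 u(c) = C1 + C2/c^(1/3)


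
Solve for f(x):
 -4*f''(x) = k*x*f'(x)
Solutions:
 f(x) = Piecewise((-sqrt(2)*sqrt(pi)*C1*erf(sqrt(2)*sqrt(k)*x/4)/sqrt(k) - C2, (k > 0) | (k < 0)), (-C1*x - C2, True))


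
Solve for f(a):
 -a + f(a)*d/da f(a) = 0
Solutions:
 f(a) = -sqrt(C1 + a^2)
 f(a) = sqrt(C1 + a^2)


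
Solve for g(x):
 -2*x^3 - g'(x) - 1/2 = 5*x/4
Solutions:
 g(x) = C1 - x^4/2 - 5*x^2/8 - x/2


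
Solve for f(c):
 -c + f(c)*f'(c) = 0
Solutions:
 f(c) = -sqrt(C1 + c^2)
 f(c) = sqrt(C1 + c^2)


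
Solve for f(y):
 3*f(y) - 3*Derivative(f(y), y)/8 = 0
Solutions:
 f(y) = C1*exp(8*y)


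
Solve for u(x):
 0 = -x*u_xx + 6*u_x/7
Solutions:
 u(x) = C1 + C2*x^(13/7)


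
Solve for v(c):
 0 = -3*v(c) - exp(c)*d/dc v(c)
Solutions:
 v(c) = C1*exp(3*exp(-c))


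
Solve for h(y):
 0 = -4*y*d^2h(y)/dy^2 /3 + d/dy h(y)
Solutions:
 h(y) = C1 + C2*y^(7/4)


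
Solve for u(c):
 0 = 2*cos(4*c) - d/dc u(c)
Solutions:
 u(c) = C1 + sin(4*c)/2


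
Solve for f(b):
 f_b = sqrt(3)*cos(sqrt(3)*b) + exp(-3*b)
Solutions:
 f(b) = C1 + sin(sqrt(3)*b) - exp(-3*b)/3


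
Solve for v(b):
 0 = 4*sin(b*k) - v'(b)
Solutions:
 v(b) = C1 - 4*cos(b*k)/k


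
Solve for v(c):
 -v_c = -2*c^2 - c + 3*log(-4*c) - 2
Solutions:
 v(c) = C1 + 2*c^3/3 + c^2/2 - 3*c*log(-c) + c*(5 - 6*log(2))


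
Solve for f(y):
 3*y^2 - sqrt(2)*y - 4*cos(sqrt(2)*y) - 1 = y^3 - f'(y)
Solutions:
 f(y) = C1 + y^4/4 - y^3 + sqrt(2)*y^2/2 + y + 2*sqrt(2)*sin(sqrt(2)*y)


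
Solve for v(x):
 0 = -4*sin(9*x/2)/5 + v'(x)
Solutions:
 v(x) = C1 - 8*cos(9*x/2)/45


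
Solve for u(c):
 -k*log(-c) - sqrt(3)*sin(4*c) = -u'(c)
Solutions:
 u(c) = C1 + c*k*(log(-c) - 1) - sqrt(3)*cos(4*c)/4


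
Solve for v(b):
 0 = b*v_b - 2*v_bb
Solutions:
 v(b) = C1 + C2*erfi(b/2)


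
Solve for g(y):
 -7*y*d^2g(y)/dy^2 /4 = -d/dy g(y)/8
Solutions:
 g(y) = C1 + C2*y^(15/14)


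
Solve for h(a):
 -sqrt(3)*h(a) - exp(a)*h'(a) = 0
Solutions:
 h(a) = C1*exp(sqrt(3)*exp(-a))


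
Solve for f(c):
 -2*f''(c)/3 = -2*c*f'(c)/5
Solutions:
 f(c) = C1 + C2*erfi(sqrt(30)*c/10)


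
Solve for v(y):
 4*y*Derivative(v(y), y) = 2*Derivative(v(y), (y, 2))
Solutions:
 v(y) = C1 + C2*erfi(y)


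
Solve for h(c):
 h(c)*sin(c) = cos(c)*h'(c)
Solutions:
 h(c) = C1/cos(c)


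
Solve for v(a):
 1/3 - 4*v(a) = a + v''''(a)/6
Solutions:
 v(a) = -a/4 + (C1*sin(6^(1/4)*a) + C2*cos(6^(1/4)*a))*exp(-6^(1/4)*a) + (C3*sin(6^(1/4)*a) + C4*cos(6^(1/4)*a))*exp(6^(1/4)*a) + 1/12


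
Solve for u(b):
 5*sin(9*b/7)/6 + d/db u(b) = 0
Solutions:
 u(b) = C1 + 35*cos(9*b/7)/54


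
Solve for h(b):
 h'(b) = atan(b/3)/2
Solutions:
 h(b) = C1 + b*atan(b/3)/2 - 3*log(b^2 + 9)/4


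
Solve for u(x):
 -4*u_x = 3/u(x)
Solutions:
 u(x) = -sqrt(C1 - 6*x)/2
 u(x) = sqrt(C1 - 6*x)/2


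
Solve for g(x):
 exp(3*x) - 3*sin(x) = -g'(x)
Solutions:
 g(x) = C1 - exp(3*x)/3 - 3*cos(x)


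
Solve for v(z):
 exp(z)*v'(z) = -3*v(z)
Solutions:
 v(z) = C1*exp(3*exp(-z))


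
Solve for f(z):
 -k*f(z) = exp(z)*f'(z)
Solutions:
 f(z) = C1*exp(k*exp(-z))


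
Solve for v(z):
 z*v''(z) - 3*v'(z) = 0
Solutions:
 v(z) = C1 + C2*z^4


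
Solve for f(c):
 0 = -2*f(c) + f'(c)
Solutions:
 f(c) = C1*exp(2*c)


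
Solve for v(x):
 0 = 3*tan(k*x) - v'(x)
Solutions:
 v(x) = C1 + 3*Piecewise((-log(cos(k*x))/k, Ne(k, 0)), (0, True))


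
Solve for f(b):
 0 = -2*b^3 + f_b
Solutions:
 f(b) = C1 + b^4/2


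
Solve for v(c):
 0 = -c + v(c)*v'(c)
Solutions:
 v(c) = -sqrt(C1 + c^2)
 v(c) = sqrt(C1 + c^2)


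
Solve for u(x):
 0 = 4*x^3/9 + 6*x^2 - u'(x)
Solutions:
 u(x) = C1 + x^4/9 + 2*x^3


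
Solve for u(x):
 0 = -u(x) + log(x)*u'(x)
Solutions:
 u(x) = C1*exp(li(x))


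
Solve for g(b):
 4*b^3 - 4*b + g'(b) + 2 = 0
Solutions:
 g(b) = C1 - b^4 + 2*b^2 - 2*b


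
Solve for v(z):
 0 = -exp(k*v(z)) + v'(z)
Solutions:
 v(z) = Piecewise((log(-1/(C1*k + k*z))/k, Ne(k, 0)), (nan, True))
 v(z) = Piecewise((C1 + z, Eq(k, 0)), (nan, True))


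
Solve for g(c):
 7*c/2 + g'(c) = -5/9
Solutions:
 g(c) = C1 - 7*c^2/4 - 5*c/9


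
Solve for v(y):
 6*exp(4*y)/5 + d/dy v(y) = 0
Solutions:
 v(y) = C1 - 3*exp(4*y)/10


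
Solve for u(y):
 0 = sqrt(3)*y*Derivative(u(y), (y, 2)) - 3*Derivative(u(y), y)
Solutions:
 u(y) = C1 + C2*y^(1 + sqrt(3))


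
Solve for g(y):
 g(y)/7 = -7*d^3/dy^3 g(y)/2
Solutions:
 g(y) = C3*exp(-14^(1/3)*y/7) + (C1*sin(14^(1/3)*sqrt(3)*y/14) + C2*cos(14^(1/3)*sqrt(3)*y/14))*exp(14^(1/3)*y/14)


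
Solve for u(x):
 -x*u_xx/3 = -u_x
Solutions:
 u(x) = C1 + C2*x^4


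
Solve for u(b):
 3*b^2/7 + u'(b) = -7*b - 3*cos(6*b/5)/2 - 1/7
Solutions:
 u(b) = C1 - b^3/7 - 7*b^2/2 - b/7 - 5*sin(3*b/5)*cos(3*b/5)/2


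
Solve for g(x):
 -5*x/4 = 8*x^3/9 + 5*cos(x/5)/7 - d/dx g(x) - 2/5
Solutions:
 g(x) = C1 + 2*x^4/9 + 5*x^2/8 - 2*x/5 + 25*sin(x/5)/7


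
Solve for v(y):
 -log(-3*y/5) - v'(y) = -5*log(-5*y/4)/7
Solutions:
 v(y) = C1 - 2*y*log(-y)/7 + y*(-log(12) + 2/7 + 4*log(2)/7 + 12*log(5)/7)


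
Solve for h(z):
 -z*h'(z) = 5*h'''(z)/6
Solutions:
 h(z) = C1 + Integral(C2*airyai(-5^(2/3)*6^(1/3)*z/5) + C3*airybi(-5^(2/3)*6^(1/3)*z/5), z)


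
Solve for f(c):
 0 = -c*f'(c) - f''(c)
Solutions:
 f(c) = C1 + C2*erf(sqrt(2)*c/2)


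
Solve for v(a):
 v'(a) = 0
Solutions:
 v(a) = C1


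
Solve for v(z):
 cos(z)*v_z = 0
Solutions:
 v(z) = C1


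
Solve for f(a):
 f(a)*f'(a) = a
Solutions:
 f(a) = -sqrt(C1 + a^2)
 f(a) = sqrt(C1 + a^2)


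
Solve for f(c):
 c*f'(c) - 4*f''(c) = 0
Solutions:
 f(c) = C1 + C2*erfi(sqrt(2)*c/4)


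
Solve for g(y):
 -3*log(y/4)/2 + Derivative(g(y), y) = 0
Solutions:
 g(y) = C1 + 3*y*log(y)/2 - 3*y*log(2) - 3*y/2


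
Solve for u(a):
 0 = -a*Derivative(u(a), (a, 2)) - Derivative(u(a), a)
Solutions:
 u(a) = C1 + C2*log(a)


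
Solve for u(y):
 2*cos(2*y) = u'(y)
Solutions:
 u(y) = C1 + sin(2*y)


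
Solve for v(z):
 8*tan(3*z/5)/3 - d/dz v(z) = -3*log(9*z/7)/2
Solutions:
 v(z) = C1 + 3*z*log(z)/2 - 3*z*log(7)/2 - 3*z/2 + 3*z*log(3) - 40*log(cos(3*z/5))/9


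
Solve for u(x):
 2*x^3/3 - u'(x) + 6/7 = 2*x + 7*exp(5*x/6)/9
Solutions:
 u(x) = C1 + x^4/6 - x^2 + 6*x/7 - 14*exp(5*x/6)/15


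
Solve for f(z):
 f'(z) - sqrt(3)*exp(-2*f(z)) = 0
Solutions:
 f(z) = log(-sqrt(C1 + 2*sqrt(3)*z))
 f(z) = log(C1 + 2*sqrt(3)*z)/2


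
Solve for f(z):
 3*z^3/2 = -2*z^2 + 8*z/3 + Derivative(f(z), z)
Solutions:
 f(z) = C1 + 3*z^4/8 + 2*z^3/3 - 4*z^2/3


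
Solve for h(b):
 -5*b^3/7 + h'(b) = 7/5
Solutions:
 h(b) = C1 + 5*b^4/28 + 7*b/5


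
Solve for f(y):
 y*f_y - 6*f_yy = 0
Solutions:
 f(y) = C1 + C2*erfi(sqrt(3)*y/6)


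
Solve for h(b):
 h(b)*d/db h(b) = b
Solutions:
 h(b) = -sqrt(C1 + b^2)
 h(b) = sqrt(C1 + b^2)


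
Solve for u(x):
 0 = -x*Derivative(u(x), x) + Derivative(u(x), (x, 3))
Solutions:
 u(x) = C1 + Integral(C2*airyai(x) + C3*airybi(x), x)


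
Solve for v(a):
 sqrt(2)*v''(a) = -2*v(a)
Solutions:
 v(a) = C1*sin(2^(1/4)*a) + C2*cos(2^(1/4)*a)


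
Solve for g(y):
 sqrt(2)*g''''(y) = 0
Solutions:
 g(y) = C1 + C2*y + C3*y^2 + C4*y^3


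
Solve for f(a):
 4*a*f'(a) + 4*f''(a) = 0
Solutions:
 f(a) = C1 + C2*erf(sqrt(2)*a/2)


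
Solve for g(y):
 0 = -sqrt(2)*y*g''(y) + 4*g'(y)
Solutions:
 g(y) = C1 + C2*y^(1 + 2*sqrt(2))


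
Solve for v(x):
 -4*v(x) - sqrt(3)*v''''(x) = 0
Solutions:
 v(x) = (C1*sin(3^(7/8)*x/3) + C2*cos(3^(7/8)*x/3))*exp(-3^(7/8)*x/3) + (C3*sin(3^(7/8)*x/3) + C4*cos(3^(7/8)*x/3))*exp(3^(7/8)*x/3)


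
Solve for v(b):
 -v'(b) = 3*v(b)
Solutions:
 v(b) = C1*exp(-3*b)


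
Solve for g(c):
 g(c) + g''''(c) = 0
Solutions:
 g(c) = (C1*sin(sqrt(2)*c/2) + C2*cos(sqrt(2)*c/2))*exp(-sqrt(2)*c/2) + (C3*sin(sqrt(2)*c/2) + C4*cos(sqrt(2)*c/2))*exp(sqrt(2)*c/2)


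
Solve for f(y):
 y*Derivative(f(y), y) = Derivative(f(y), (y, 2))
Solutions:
 f(y) = C1 + C2*erfi(sqrt(2)*y/2)


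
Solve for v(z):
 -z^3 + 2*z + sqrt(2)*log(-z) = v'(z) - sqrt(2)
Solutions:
 v(z) = C1 - z^4/4 + z^2 + sqrt(2)*z*log(-z)


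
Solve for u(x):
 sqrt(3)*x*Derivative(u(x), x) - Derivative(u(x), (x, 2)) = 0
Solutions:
 u(x) = C1 + C2*erfi(sqrt(2)*3^(1/4)*x/2)


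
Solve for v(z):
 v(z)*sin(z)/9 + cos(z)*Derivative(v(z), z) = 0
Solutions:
 v(z) = C1*cos(z)^(1/9)


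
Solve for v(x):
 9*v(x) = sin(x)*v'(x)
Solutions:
 v(x) = C1*sqrt(cos(x) - 1)*(cos(x)^4 - 4*cos(x)^3 + 6*cos(x)^2 - 4*cos(x) + 1)/(sqrt(cos(x) + 1)*(cos(x)^4 + 4*cos(x)^3 + 6*cos(x)^2 + 4*cos(x) + 1))


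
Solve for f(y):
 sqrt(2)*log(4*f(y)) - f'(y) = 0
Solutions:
 -sqrt(2)*Integral(1/(log(_y) + 2*log(2)), (_y, f(y)))/2 = C1 - y


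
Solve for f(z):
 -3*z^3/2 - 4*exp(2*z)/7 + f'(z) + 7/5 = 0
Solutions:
 f(z) = C1 + 3*z^4/8 - 7*z/5 + 2*exp(2*z)/7


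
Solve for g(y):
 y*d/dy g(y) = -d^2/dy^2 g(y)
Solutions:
 g(y) = C1 + C2*erf(sqrt(2)*y/2)


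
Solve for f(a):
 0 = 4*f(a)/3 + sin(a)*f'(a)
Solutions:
 f(a) = C1*(cos(a) + 1)^(2/3)/(cos(a) - 1)^(2/3)


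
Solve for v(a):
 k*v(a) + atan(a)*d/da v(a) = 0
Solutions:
 v(a) = C1*exp(-k*Integral(1/atan(a), a))


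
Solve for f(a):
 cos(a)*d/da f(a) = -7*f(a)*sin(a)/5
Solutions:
 f(a) = C1*cos(a)^(7/5)


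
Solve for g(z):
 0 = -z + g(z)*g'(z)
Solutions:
 g(z) = -sqrt(C1 + z^2)
 g(z) = sqrt(C1 + z^2)


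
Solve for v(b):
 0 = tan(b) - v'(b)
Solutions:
 v(b) = C1 - log(cos(b))


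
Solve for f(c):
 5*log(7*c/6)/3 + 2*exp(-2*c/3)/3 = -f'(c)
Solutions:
 f(c) = C1 - 5*c*log(c)/3 + 5*c*(-log(7) + 1 + log(6))/3 + exp(-2*c/3)


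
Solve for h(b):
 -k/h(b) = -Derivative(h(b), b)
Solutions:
 h(b) = -sqrt(C1 + 2*b*k)
 h(b) = sqrt(C1 + 2*b*k)


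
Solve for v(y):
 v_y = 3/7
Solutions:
 v(y) = C1 + 3*y/7


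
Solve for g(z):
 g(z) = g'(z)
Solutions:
 g(z) = C1*exp(z)


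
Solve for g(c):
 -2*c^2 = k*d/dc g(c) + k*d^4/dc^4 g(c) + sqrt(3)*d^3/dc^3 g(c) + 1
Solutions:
 g(c) = C1 + C2*exp(-c*(3^(1/3)*(sqrt((9 + 2*sqrt(3)/k^3)^2 - 12/k^6)/2 + 9/2 + sqrt(3)/k^3)^(1/3) + sqrt(3)/k + 3^(2/3)/(k^2*(sqrt((9 + 2*sqrt(3)/k^3)^2 - 12/k^6)/2 + 9/2 + sqrt(3)/k^3)^(1/3)))/3) + C3*exp(c*(3^(1/3)*(sqrt((9 + 2*sqrt(3)/k^3)^2 - 12/k^6)/2 + 9/2 + sqrt(3)/k^3)^(1/3)/6 - 3^(5/6)*I*(sqrt((9 + 2*sqrt(3)/k^3)^2 - 12/k^6)/2 + 9/2 + sqrt(3)/k^3)^(1/3)/6 - sqrt(3)/(3*k) - 2/(k^2*(-3^(1/3) + 3^(5/6)*I)*(sqrt((9 + 2*sqrt(3)/k^3)^2 - 12/k^6)/2 + 9/2 + sqrt(3)/k^3)^(1/3)))) + C4*exp(c*(3^(1/3)*(sqrt((9 + 2*sqrt(3)/k^3)^2 - 12/k^6)/2 + 9/2 + sqrt(3)/k^3)^(1/3)/6 + 3^(5/6)*I*(sqrt((9 + 2*sqrt(3)/k^3)^2 - 12/k^6)/2 + 9/2 + sqrt(3)/k^3)^(1/3)/6 - sqrt(3)/(3*k) + 2/(k^2*(3^(1/3) + 3^(5/6)*I)*(sqrt((9 + 2*sqrt(3)/k^3)^2 - 12/k^6)/2 + 9/2 + sqrt(3)/k^3)^(1/3)))) - 2*c^3/(3*k) - c/k + 4*sqrt(3)*c/k^2


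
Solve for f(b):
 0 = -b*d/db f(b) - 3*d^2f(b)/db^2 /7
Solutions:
 f(b) = C1 + C2*erf(sqrt(42)*b/6)


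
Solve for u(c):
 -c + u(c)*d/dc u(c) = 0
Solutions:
 u(c) = -sqrt(C1 + c^2)
 u(c) = sqrt(C1 + c^2)


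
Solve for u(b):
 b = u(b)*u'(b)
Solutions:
 u(b) = -sqrt(C1 + b^2)
 u(b) = sqrt(C1 + b^2)


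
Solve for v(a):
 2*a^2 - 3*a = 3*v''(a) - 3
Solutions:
 v(a) = C1 + C2*a + a^4/18 - a^3/6 + a^2/2


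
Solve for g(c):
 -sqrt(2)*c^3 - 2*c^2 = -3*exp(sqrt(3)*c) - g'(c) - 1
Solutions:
 g(c) = C1 + sqrt(2)*c^4/4 + 2*c^3/3 - c - sqrt(3)*exp(sqrt(3)*c)


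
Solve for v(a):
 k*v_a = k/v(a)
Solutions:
 v(a) = -sqrt(C1 + 2*a)
 v(a) = sqrt(C1 + 2*a)


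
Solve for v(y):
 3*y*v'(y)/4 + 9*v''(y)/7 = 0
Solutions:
 v(y) = C1 + C2*erf(sqrt(42)*y/12)


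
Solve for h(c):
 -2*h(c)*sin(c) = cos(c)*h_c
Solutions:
 h(c) = C1*cos(c)^2


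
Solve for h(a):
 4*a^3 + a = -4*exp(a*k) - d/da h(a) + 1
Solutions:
 h(a) = C1 - a^4 - a^2/2 + a - 4*exp(a*k)/k


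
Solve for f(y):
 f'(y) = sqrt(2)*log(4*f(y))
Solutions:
 -sqrt(2)*Integral(1/(log(_y) + 2*log(2)), (_y, f(y)))/2 = C1 - y


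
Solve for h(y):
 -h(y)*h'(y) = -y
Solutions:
 h(y) = -sqrt(C1 + y^2)
 h(y) = sqrt(C1 + y^2)


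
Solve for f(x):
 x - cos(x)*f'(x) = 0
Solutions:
 f(x) = C1 + Integral(x/cos(x), x)


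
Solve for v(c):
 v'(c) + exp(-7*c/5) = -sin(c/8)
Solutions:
 v(c) = C1 + 8*cos(c/8) + 5*exp(-7*c/5)/7


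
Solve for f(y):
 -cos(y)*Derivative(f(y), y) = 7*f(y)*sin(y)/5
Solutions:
 f(y) = C1*cos(y)^(7/5)


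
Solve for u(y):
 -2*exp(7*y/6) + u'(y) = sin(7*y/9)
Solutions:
 u(y) = C1 + 12*exp(7*y/6)/7 - 9*cos(7*y/9)/7


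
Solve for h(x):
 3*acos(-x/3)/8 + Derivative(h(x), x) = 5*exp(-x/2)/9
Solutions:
 h(x) = C1 - 3*x*acos(-x/3)/8 - 3*sqrt(9 - x^2)/8 - 10*exp(-x/2)/9


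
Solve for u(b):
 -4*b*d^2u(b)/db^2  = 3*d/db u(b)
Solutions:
 u(b) = C1 + C2*b^(1/4)


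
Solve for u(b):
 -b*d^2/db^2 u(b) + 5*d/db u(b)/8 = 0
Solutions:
 u(b) = C1 + C2*b^(13/8)


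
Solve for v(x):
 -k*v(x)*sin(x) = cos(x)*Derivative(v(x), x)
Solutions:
 v(x) = C1*exp(k*log(cos(x)))


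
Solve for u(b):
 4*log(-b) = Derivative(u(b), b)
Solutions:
 u(b) = C1 + 4*b*log(-b) - 4*b


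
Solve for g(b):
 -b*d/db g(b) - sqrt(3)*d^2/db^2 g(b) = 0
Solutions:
 g(b) = C1 + C2*erf(sqrt(2)*3^(3/4)*b/6)


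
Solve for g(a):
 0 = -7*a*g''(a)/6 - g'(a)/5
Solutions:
 g(a) = C1 + C2*a^(29/35)


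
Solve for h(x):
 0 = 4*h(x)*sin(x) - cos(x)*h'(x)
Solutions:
 h(x) = C1/cos(x)^4


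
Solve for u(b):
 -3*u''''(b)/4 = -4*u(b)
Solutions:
 u(b) = C1*exp(-2*3^(3/4)*b/3) + C2*exp(2*3^(3/4)*b/3) + C3*sin(2*3^(3/4)*b/3) + C4*cos(2*3^(3/4)*b/3)


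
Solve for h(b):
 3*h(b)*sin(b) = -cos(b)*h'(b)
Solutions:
 h(b) = C1*cos(b)^3


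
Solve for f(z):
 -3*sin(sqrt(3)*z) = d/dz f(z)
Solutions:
 f(z) = C1 + sqrt(3)*cos(sqrt(3)*z)


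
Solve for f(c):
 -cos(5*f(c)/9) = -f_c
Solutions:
 -c - 9*log(sin(5*f(c)/9) - 1)/10 + 9*log(sin(5*f(c)/9) + 1)/10 = C1


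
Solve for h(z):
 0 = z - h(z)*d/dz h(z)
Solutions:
 h(z) = -sqrt(C1 + z^2)
 h(z) = sqrt(C1 + z^2)


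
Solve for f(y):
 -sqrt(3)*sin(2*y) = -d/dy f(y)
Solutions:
 f(y) = C1 - sqrt(3)*cos(2*y)/2


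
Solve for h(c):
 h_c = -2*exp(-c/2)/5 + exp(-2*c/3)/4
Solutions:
 h(c) = C1 + 4*exp(-c/2)/5 - 3*exp(-2*c/3)/8


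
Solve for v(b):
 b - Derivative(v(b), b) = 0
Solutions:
 v(b) = C1 + b^2/2


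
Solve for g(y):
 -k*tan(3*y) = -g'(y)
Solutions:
 g(y) = C1 - k*log(cos(3*y))/3


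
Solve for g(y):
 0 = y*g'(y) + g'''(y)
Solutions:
 g(y) = C1 + Integral(C2*airyai(-y) + C3*airybi(-y), y)


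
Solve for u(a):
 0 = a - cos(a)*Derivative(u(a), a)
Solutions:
 u(a) = C1 + Integral(a/cos(a), a)


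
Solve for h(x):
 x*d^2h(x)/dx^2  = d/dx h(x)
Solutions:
 h(x) = C1 + C2*x^2


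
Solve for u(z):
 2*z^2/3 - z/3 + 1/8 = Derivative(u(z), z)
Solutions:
 u(z) = C1 + 2*z^3/9 - z^2/6 + z/8


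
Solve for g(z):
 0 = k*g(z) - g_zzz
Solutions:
 g(z) = C1*exp(k^(1/3)*z) + C2*exp(k^(1/3)*z*(-1 + sqrt(3)*I)/2) + C3*exp(-k^(1/3)*z*(1 + sqrt(3)*I)/2)


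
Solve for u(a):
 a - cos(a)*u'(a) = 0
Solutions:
 u(a) = C1 + Integral(a/cos(a), a)


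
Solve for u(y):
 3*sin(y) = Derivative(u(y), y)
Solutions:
 u(y) = C1 - 3*cos(y)


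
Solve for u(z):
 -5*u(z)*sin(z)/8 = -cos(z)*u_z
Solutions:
 u(z) = C1/cos(z)^(5/8)


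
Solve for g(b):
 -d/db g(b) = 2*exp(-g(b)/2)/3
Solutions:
 g(b) = 2*log(C1 - b/3)


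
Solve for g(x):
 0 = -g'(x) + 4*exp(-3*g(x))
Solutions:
 g(x) = log(C1 + 12*x)/3
 g(x) = log((-3^(1/3) - 3^(5/6)*I)*(C1 + 4*x)^(1/3)/2)
 g(x) = log((-3^(1/3) + 3^(5/6)*I)*(C1 + 4*x)^(1/3)/2)


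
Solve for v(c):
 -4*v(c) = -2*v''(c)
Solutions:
 v(c) = C1*exp(-sqrt(2)*c) + C2*exp(sqrt(2)*c)


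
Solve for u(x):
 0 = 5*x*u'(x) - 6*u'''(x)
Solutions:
 u(x) = C1 + Integral(C2*airyai(5^(1/3)*6^(2/3)*x/6) + C3*airybi(5^(1/3)*6^(2/3)*x/6), x)


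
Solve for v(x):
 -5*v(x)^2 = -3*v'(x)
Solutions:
 v(x) = -3/(C1 + 5*x)


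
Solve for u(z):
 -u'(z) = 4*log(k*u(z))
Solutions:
 li(k*u(z))/k = C1 - 4*z


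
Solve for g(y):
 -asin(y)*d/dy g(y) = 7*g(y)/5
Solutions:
 g(y) = C1*exp(-7*Integral(1/asin(y), y)/5)


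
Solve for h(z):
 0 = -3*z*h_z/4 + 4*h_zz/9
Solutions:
 h(z) = C1 + C2*erfi(3*sqrt(6)*z/8)


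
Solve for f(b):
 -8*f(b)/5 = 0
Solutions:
 f(b) = 0


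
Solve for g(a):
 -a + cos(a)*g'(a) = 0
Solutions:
 g(a) = C1 + Integral(a/cos(a), a)


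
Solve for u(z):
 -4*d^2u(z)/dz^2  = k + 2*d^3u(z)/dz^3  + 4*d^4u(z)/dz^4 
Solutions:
 u(z) = C1 + C2*z - k*z^2/8 + (C3*sin(sqrt(15)*z/4) + C4*cos(sqrt(15)*z/4))*exp(-z/4)


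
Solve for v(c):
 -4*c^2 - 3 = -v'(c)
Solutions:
 v(c) = C1 + 4*c^3/3 + 3*c


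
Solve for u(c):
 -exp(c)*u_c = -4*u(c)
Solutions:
 u(c) = C1*exp(-4*exp(-c))


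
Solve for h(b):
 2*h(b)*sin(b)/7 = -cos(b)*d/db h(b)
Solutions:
 h(b) = C1*cos(b)^(2/7)


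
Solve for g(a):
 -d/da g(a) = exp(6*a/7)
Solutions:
 g(a) = C1 - 7*exp(6*a/7)/6


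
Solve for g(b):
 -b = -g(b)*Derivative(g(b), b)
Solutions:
 g(b) = -sqrt(C1 + b^2)
 g(b) = sqrt(C1 + b^2)


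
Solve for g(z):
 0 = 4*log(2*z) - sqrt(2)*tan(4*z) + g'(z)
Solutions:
 g(z) = C1 - 4*z*log(z) - 4*z*log(2) + 4*z - sqrt(2)*log(cos(4*z))/4


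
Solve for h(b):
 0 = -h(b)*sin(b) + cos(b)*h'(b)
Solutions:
 h(b) = C1/cos(b)


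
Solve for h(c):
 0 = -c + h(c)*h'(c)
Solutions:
 h(c) = -sqrt(C1 + c^2)
 h(c) = sqrt(C1 + c^2)


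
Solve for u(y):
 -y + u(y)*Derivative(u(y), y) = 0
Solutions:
 u(y) = -sqrt(C1 + y^2)
 u(y) = sqrt(C1 + y^2)


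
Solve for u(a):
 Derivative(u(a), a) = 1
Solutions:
 u(a) = C1 + a


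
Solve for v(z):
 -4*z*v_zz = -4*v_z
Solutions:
 v(z) = C1 + C2*z^2


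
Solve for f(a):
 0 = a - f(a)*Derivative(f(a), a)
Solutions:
 f(a) = -sqrt(C1 + a^2)
 f(a) = sqrt(C1 + a^2)


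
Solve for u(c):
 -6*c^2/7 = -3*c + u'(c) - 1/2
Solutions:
 u(c) = C1 - 2*c^3/7 + 3*c^2/2 + c/2


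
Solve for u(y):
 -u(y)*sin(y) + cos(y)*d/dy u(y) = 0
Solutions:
 u(y) = C1/cos(y)


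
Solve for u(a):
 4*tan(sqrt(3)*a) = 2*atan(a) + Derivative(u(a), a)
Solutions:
 u(a) = C1 - 2*a*atan(a) + log(a^2 + 1) - 4*sqrt(3)*log(cos(sqrt(3)*a))/3


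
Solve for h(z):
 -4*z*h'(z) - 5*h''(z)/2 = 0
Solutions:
 h(z) = C1 + C2*erf(2*sqrt(5)*z/5)


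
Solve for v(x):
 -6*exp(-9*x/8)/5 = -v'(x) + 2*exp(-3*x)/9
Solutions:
 v(x) = C1 - 2*exp(-3*x)/27 - 16*exp(-9*x/8)/15


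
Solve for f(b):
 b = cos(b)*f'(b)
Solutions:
 f(b) = C1 + Integral(b/cos(b), b)


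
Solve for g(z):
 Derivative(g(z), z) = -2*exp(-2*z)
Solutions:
 g(z) = C1 + exp(-2*z)


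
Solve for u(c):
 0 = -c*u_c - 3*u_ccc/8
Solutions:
 u(c) = C1 + Integral(C2*airyai(-2*3^(2/3)*c/3) + C3*airybi(-2*3^(2/3)*c/3), c)


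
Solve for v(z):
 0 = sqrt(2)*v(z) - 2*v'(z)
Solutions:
 v(z) = C1*exp(sqrt(2)*z/2)


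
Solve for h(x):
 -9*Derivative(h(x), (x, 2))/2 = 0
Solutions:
 h(x) = C1 + C2*x


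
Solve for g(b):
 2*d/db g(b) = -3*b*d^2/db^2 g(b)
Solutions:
 g(b) = C1 + C2*b^(1/3)


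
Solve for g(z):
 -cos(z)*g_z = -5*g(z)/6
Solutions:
 g(z) = C1*(sin(z) + 1)^(5/12)/(sin(z) - 1)^(5/12)


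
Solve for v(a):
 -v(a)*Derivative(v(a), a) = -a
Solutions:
 v(a) = -sqrt(C1 + a^2)
 v(a) = sqrt(C1 + a^2)


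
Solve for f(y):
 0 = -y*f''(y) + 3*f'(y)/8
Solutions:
 f(y) = C1 + C2*y^(11/8)


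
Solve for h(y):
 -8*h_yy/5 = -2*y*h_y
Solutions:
 h(y) = C1 + C2*erfi(sqrt(10)*y/4)


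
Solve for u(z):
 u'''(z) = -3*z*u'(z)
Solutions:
 u(z) = C1 + Integral(C2*airyai(-3^(1/3)*z) + C3*airybi(-3^(1/3)*z), z)


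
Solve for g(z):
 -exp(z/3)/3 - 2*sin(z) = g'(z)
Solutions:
 g(z) = C1 - exp(z)^(1/3) + 2*cos(z)


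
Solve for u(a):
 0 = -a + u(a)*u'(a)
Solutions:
 u(a) = -sqrt(C1 + a^2)
 u(a) = sqrt(C1 + a^2)


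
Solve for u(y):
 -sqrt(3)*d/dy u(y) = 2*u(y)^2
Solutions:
 u(y) = 3/(C1 + 2*sqrt(3)*y)


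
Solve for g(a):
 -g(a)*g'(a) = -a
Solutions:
 g(a) = -sqrt(C1 + a^2)
 g(a) = sqrt(C1 + a^2)


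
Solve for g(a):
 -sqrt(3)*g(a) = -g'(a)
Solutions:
 g(a) = C1*exp(sqrt(3)*a)


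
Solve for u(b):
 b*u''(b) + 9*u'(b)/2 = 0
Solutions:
 u(b) = C1 + C2/b^(7/2)


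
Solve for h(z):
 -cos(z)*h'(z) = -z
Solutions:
 h(z) = C1 + Integral(z/cos(z), z)


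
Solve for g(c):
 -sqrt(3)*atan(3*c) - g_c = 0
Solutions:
 g(c) = C1 - sqrt(3)*(c*atan(3*c) - log(9*c^2 + 1)/6)


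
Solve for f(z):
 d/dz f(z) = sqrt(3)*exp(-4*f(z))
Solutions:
 f(z) = log(-I*(C1 + 4*sqrt(3)*z)^(1/4))
 f(z) = log(I*(C1 + 4*sqrt(3)*z)^(1/4))
 f(z) = log(-(C1 + 4*sqrt(3)*z)^(1/4))
 f(z) = log(C1 + 4*sqrt(3)*z)/4


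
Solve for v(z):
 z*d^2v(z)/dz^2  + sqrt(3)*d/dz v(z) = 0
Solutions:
 v(z) = C1 + C2*z^(1 - sqrt(3))


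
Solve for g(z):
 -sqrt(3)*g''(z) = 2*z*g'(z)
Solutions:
 g(z) = C1 + C2*erf(3^(3/4)*z/3)


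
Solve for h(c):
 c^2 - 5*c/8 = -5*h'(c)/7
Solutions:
 h(c) = C1 - 7*c^3/15 + 7*c^2/16


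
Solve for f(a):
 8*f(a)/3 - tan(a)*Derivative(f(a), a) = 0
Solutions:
 f(a) = C1*sin(a)^(8/3)


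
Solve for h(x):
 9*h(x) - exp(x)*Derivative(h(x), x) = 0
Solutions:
 h(x) = C1*exp(-9*exp(-x))


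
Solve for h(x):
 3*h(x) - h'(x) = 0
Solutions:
 h(x) = C1*exp(3*x)


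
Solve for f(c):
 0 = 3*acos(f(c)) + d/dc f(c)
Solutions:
 Integral(1/acos(_y), (_y, f(c))) = C1 - 3*c


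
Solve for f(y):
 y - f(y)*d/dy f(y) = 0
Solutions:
 f(y) = -sqrt(C1 + y^2)
 f(y) = sqrt(C1 + y^2)


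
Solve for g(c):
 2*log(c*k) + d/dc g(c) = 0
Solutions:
 g(c) = C1 - 2*c*log(c*k) + 2*c


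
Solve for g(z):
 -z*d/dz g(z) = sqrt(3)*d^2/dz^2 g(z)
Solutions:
 g(z) = C1 + C2*erf(sqrt(2)*3^(3/4)*z/6)


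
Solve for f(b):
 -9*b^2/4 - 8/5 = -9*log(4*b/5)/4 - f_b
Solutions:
 f(b) = C1 + 3*b^3/4 - 9*b*log(b)/4 - 9*b*log(2)/2 + 9*b*log(5)/4 + 77*b/20


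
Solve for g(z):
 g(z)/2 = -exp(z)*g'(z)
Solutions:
 g(z) = C1*exp(exp(-z)/2)


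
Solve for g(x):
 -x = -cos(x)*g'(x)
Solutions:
 g(x) = C1 + Integral(x/cos(x), x)


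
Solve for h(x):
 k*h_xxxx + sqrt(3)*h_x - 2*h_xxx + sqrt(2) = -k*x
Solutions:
 h(x) = C1 + C2*exp(x*(-(sqrt(((27*sqrt(3) - 16/k^2)^2 - 256/k^4)/k^2)/2 + 27*sqrt(3)/(2*k) - 8/k^3)^(1/3) + 2/k - 4/(k^2*(sqrt(((27*sqrt(3) - 16/k^2)^2 - 256/k^4)/k^2)/2 + 27*sqrt(3)/(2*k) - 8/k^3)^(1/3)))/3) + C3*exp(x*((sqrt(((27*sqrt(3) - 16/k^2)^2 - 256/k^4)/k^2)/2 + 27*sqrt(3)/(2*k) - 8/k^3)^(1/3) - sqrt(3)*I*(sqrt(((27*sqrt(3) - 16/k^2)^2 - 256/k^4)/k^2)/2 + 27*sqrt(3)/(2*k) - 8/k^3)^(1/3) + 4/k - 16/(k^2*(-1 + sqrt(3)*I)*(sqrt(((27*sqrt(3) - 16/k^2)^2 - 256/k^4)/k^2)/2 + 27*sqrt(3)/(2*k) - 8/k^3)^(1/3)))/6) + C4*exp(x*((sqrt(((27*sqrt(3) - 16/k^2)^2 - 256/k^4)/k^2)/2 + 27*sqrt(3)/(2*k) - 8/k^3)^(1/3) + sqrt(3)*I*(sqrt(((27*sqrt(3) - 16/k^2)^2 - 256/k^4)/k^2)/2 + 27*sqrt(3)/(2*k) - 8/k^3)^(1/3) + 4/k + 16/(k^2*(1 + sqrt(3)*I)*(sqrt(((27*sqrt(3) - 16/k^2)^2 - 256/k^4)/k^2)/2 + 27*sqrt(3)/(2*k) - 8/k^3)^(1/3)))/6) - sqrt(3)*k*x^2/6 - sqrt(6)*x/3


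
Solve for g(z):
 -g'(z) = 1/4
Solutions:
 g(z) = C1 - z/4


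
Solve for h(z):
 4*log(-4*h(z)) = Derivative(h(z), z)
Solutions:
 -Integral(1/(log(-_y) + 2*log(2)), (_y, h(z)))/4 = C1 - z


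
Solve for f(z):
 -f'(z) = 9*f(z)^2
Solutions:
 f(z) = 1/(C1 + 9*z)


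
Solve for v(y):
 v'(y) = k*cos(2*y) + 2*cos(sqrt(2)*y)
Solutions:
 v(y) = C1 + k*sin(2*y)/2 + sqrt(2)*sin(sqrt(2)*y)


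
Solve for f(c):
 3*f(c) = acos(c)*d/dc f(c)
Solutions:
 f(c) = C1*exp(3*Integral(1/acos(c), c))


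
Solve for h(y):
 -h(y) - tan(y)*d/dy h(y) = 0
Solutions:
 h(y) = C1/sin(y)


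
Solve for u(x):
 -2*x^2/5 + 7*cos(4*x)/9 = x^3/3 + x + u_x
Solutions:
 u(x) = C1 - x^4/12 - 2*x^3/15 - x^2/2 + 7*sin(4*x)/36


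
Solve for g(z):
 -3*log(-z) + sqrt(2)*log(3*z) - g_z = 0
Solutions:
 g(z) = C1 - z*(3 - sqrt(2))*log(z) + z*(-sqrt(2) + sqrt(2)*log(3) + 3 - 3*I*pi)


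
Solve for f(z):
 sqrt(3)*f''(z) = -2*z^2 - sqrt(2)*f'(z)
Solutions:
 f(z) = C1 + C2*exp(-sqrt(6)*z/3) - sqrt(2)*z^3/3 + sqrt(3)*z^2 - 3*sqrt(2)*z


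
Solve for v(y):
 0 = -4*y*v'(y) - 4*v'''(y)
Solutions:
 v(y) = C1 + Integral(C2*airyai(-y) + C3*airybi(-y), y)


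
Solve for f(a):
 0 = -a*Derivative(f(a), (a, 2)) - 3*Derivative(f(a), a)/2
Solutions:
 f(a) = C1 + C2/sqrt(a)


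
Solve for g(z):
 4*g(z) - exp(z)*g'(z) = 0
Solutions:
 g(z) = C1*exp(-4*exp(-z))


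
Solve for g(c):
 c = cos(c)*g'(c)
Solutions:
 g(c) = C1 + Integral(c/cos(c), c)


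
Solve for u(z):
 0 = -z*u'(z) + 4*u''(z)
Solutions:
 u(z) = C1 + C2*erfi(sqrt(2)*z/4)


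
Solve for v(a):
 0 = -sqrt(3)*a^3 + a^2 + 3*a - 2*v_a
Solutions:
 v(a) = C1 - sqrt(3)*a^4/8 + a^3/6 + 3*a^2/4


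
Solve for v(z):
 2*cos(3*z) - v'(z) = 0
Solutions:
 v(z) = C1 + 2*sin(3*z)/3


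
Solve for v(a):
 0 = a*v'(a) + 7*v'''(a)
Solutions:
 v(a) = C1 + Integral(C2*airyai(-7^(2/3)*a/7) + C3*airybi(-7^(2/3)*a/7), a)


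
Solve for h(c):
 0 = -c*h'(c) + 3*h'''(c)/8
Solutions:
 h(c) = C1 + Integral(C2*airyai(2*3^(2/3)*c/3) + C3*airybi(2*3^(2/3)*c/3), c)


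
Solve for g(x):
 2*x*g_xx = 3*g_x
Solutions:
 g(x) = C1 + C2*x^(5/2)


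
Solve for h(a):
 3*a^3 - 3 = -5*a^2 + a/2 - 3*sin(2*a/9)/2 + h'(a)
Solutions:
 h(a) = C1 + 3*a^4/4 + 5*a^3/3 - a^2/4 - 3*a - 27*cos(2*a/9)/4


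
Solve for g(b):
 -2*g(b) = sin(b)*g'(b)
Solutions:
 g(b) = C1*(cos(b) + 1)/(cos(b) - 1)


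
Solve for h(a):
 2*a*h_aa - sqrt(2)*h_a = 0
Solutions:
 h(a) = C1 + C2*a^(sqrt(2)/2 + 1)


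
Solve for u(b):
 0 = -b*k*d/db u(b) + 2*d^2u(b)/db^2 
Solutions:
 u(b) = Piecewise((-sqrt(pi)*C1*erf(b*sqrt(-k)/2)/sqrt(-k) - C2, (k > 0) | (k < 0)), (-C1*b - C2, True))


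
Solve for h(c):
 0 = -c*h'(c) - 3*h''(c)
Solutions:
 h(c) = C1 + C2*erf(sqrt(6)*c/6)


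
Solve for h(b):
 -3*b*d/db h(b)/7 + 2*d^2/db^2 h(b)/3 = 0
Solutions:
 h(b) = C1 + C2*erfi(3*sqrt(7)*b/14)


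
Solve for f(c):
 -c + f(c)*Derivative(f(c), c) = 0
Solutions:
 f(c) = -sqrt(C1 + c^2)
 f(c) = sqrt(C1 + c^2)


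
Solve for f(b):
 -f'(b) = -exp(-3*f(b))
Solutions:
 f(b) = log(C1 + 3*b)/3
 f(b) = log((-3^(1/3) - 3^(5/6)*I)*(C1 + b)^(1/3)/2)
 f(b) = log((-3^(1/3) + 3^(5/6)*I)*(C1 + b)^(1/3)/2)


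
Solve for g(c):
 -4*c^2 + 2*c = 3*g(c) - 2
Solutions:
 g(c) = -4*c^2/3 + 2*c/3 + 2/3


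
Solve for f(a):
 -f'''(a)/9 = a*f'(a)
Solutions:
 f(a) = C1 + Integral(C2*airyai(-3^(2/3)*a) + C3*airybi(-3^(2/3)*a), a)


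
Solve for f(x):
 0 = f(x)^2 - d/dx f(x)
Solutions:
 f(x) = -1/(C1 + x)


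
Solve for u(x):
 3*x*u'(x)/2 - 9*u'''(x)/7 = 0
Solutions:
 u(x) = C1 + Integral(C2*airyai(6^(2/3)*7^(1/3)*x/6) + C3*airybi(6^(2/3)*7^(1/3)*x/6), x)


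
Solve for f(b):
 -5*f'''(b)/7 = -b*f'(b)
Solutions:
 f(b) = C1 + Integral(C2*airyai(5^(2/3)*7^(1/3)*b/5) + C3*airybi(5^(2/3)*7^(1/3)*b/5), b)


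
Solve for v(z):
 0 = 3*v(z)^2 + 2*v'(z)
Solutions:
 v(z) = 2/(C1 + 3*z)


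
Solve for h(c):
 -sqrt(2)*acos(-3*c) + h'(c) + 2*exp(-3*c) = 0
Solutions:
 h(c) = C1 + sqrt(2)*c*acos(-3*c) + sqrt(2)*sqrt(1 - 9*c^2)/3 + 2*exp(-3*c)/3


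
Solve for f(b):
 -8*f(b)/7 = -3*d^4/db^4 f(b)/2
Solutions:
 f(b) = C1*exp(-2*21^(3/4)*b/21) + C2*exp(2*21^(3/4)*b/21) + C3*sin(2*21^(3/4)*b/21) + C4*cos(2*21^(3/4)*b/21)


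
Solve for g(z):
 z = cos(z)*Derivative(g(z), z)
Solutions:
 g(z) = C1 + Integral(z/cos(z), z)


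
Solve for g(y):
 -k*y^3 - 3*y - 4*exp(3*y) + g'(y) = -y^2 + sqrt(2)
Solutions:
 g(y) = C1 + k*y^4/4 - y^3/3 + 3*y^2/2 + sqrt(2)*y + 4*exp(3*y)/3


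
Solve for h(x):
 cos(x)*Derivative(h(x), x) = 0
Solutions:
 h(x) = C1


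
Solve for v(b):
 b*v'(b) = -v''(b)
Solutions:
 v(b) = C1 + C2*erf(sqrt(2)*b/2)


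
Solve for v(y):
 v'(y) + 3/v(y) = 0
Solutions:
 v(y) = -sqrt(C1 - 6*y)
 v(y) = sqrt(C1 - 6*y)


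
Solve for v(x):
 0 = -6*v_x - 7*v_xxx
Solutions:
 v(x) = C1 + C2*sin(sqrt(42)*x/7) + C3*cos(sqrt(42)*x/7)


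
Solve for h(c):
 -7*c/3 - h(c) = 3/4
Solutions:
 h(c) = -7*c/3 - 3/4


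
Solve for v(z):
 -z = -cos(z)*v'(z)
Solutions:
 v(z) = C1 + Integral(z/cos(z), z)


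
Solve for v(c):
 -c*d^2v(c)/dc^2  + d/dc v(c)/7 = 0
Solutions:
 v(c) = C1 + C2*c^(8/7)


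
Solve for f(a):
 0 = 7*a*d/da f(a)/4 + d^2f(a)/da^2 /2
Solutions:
 f(a) = C1 + C2*erf(sqrt(7)*a/2)


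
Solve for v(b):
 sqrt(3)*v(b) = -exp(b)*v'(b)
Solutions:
 v(b) = C1*exp(sqrt(3)*exp(-b))


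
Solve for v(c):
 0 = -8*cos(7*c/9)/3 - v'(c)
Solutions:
 v(c) = C1 - 24*sin(7*c/9)/7


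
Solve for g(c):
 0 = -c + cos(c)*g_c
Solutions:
 g(c) = C1 + Integral(c/cos(c), c)


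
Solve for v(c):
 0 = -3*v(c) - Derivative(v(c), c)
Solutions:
 v(c) = C1*exp(-3*c)


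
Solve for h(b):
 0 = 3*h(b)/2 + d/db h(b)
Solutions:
 h(b) = C1*exp(-3*b/2)


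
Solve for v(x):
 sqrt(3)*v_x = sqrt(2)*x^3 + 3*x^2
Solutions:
 v(x) = C1 + sqrt(6)*x^4/12 + sqrt(3)*x^3/3


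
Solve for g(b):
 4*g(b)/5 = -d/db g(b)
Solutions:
 g(b) = C1*exp(-4*b/5)


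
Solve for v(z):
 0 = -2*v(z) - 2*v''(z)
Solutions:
 v(z) = C1*sin(z) + C2*cos(z)


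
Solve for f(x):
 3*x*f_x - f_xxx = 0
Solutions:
 f(x) = C1 + Integral(C2*airyai(3^(1/3)*x) + C3*airybi(3^(1/3)*x), x)


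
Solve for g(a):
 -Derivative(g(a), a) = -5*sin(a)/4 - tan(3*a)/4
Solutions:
 g(a) = C1 - log(cos(3*a))/12 - 5*cos(a)/4


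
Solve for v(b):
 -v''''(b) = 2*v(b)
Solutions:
 v(b) = (C1*sin(2^(3/4)*b/2) + C2*cos(2^(3/4)*b/2))*exp(-2^(3/4)*b/2) + (C3*sin(2^(3/4)*b/2) + C4*cos(2^(3/4)*b/2))*exp(2^(3/4)*b/2)


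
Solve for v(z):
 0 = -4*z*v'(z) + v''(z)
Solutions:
 v(z) = C1 + C2*erfi(sqrt(2)*z)


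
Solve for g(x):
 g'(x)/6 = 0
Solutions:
 g(x) = C1


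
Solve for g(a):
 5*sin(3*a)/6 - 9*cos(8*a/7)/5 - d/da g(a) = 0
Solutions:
 g(a) = C1 - 63*sin(8*a/7)/40 - 5*cos(3*a)/18


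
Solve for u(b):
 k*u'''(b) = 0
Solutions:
 u(b) = C1 + C2*b + C3*b^2


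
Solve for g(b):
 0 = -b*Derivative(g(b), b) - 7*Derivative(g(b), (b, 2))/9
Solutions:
 g(b) = C1 + C2*erf(3*sqrt(14)*b/14)


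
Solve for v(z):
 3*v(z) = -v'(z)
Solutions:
 v(z) = C1*exp(-3*z)


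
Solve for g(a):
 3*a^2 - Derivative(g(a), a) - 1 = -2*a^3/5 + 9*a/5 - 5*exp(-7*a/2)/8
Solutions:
 g(a) = C1 + a^4/10 + a^3 - 9*a^2/10 - a - 5*exp(-7*a/2)/28


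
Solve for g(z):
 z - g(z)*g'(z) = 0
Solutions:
 g(z) = -sqrt(C1 + z^2)
 g(z) = sqrt(C1 + z^2)


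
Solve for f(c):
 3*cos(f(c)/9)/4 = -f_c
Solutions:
 3*c/4 - 9*log(sin(f(c)/9) - 1)/2 + 9*log(sin(f(c)/9) + 1)/2 = C1


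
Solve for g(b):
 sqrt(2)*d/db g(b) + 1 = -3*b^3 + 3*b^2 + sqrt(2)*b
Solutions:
 g(b) = C1 - 3*sqrt(2)*b^4/8 + sqrt(2)*b^3/2 + b^2/2 - sqrt(2)*b/2


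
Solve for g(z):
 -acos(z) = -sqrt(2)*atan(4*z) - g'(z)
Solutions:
 g(z) = C1 + z*acos(z) - sqrt(1 - z^2) - sqrt(2)*(z*atan(4*z) - log(16*z^2 + 1)/8)


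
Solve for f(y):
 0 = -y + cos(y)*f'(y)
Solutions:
 f(y) = C1 + Integral(y/cos(y), y)


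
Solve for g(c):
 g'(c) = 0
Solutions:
 g(c) = C1


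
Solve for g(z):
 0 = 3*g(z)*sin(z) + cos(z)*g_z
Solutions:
 g(z) = C1*cos(z)^3


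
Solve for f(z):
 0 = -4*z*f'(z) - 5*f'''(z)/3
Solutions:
 f(z) = C1 + Integral(C2*airyai(-12^(1/3)*5^(2/3)*z/5) + C3*airybi(-12^(1/3)*5^(2/3)*z/5), z)


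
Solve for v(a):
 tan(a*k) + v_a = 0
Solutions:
 v(a) = C1 - Piecewise((-log(cos(a*k))/k, Ne(k, 0)), (0, True))


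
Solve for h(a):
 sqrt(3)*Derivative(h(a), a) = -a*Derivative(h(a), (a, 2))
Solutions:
 h(a) = C1 + C2*a^(1 - sqrt(3))


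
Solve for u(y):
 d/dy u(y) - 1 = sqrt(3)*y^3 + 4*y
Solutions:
 u(y) = C1 + sqrt(3)*y^4/4 + 2*y^2 + y


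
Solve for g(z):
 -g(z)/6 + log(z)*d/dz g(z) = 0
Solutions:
 g(z) = C1*exp(li(z)/6)


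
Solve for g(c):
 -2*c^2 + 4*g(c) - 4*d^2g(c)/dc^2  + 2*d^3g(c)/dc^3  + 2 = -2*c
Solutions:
 g(c) = C1*exp(c*(4/(3*sqrt(33) + 19)^(1/3) + (3*sqrt(33) + 19)^(1/3) + 4)/6)*sin(sqrt(3)*c*(-(3*sqrt(33) + 19)^(1/3) + 4/(3*sqrt(33) + 19)^(1/3))/6) + C2*exp(c*(4/(3*sqrt(33) + 19)^(1/3) + (3*sqrt(33) + 19)^(1/3) + 4)/6)*cos(sqrt(3)*c*(-(3*sqrt(33) + 19)^(1/3) + 4/(3*sqrt(33) + 19)^(1/3))/6) + C3*exp(c*(-(3*sqrt(33) + 19)^(1/3) - 4/(3*sqrt(33) + 19)^(1/3) + 2)/3) + c^2/2 - c/2 + 1/2


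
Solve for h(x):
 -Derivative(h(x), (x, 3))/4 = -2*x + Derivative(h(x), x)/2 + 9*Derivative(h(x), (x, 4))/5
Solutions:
 h(x) = C1 + C2*exp(x*(-10 + 5*5^(2/3)/(108*sqrt(105126) + 35017)^(1/3) + 5^(1/3)*(108*sqrt(105126) + 35017)^(1/3))/216)*sin(sqrt(3)*5^(1/3)*x*(-(108*sqrt(105126) + 35017)^(1/3) + 5*5^(1/3)/(108*sqrt(105126) + 35017)^(1/3))/216) + C3*exp(x*(-10 + 5*5^(2/3)/(108*sqrt(105126) + 35017)^(1/3) + 5^(1/3)*(108*sqrt(105126) + 35017)^(1/3))/216)*cos(sqrt(3)*5^(1/3)*x*(-(108*sqrt(105126) + 35017)^(1/3) + 5*5^(1/3)/(108*sqrt(105126) + 35017)^(1/3))/216) + C4*exp(-x*(5*5^(2/3)/(108*sqrt(105126) + 35017)^(1/3) + 5 + 5^(1/3)*(108*sqrt(105126) + 35017)^(1/3))/108) + 2*x^2


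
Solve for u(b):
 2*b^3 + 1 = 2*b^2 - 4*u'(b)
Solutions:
 u(b) = C1 - b^4/8 + b^3/6 - b/4


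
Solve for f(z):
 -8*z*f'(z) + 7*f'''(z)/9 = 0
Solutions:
 f(z) = C1 + Integral(C2*airyai(2*21^(2/3)*z/7) + C3*airybi(2*21^(2/3)*z/7), z)


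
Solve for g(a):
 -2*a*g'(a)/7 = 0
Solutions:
 g(a) = C1


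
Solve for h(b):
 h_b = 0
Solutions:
 h(b) = C1


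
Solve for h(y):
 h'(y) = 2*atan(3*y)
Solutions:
 h(y) = C1 + 2*y*atan(3*y) - log(9*y^2 + 1)/3


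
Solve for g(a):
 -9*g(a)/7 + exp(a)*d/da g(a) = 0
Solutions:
 g(a) = C1*exp(-9*exp(-a)/7)


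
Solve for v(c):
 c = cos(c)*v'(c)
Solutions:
 v(c) = C1 + Integral(c/cos(c), c)


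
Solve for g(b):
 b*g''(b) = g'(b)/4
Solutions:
 g(b) = C1 + C2*b^(5/4)


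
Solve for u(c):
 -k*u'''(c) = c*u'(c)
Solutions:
 u(c) = C1 + Integral(C2*airyai(c*(-1/k)^(1/3)) + C3*airybi(c*(-1/k)^(1/3)), c)


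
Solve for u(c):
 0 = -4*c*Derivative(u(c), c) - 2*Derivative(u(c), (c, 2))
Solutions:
 u(c) = C1 + C2*erf(c)


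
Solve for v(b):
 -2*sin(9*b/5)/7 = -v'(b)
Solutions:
 v(b) = C1 - 10*cos(9*b/5)/63


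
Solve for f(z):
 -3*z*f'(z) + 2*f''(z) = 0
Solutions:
 f(z) = C1 + C2*erfi(sqrt(3)*z/2)


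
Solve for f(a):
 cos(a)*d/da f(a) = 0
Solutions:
 f(a) = C1


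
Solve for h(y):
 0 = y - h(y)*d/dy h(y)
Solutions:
 h(y) = -sqrt(C1 + y^2)
 h(y) = sqrt(C1 + y^2)


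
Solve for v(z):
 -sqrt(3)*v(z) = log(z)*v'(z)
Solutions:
 v(z) = C1*exp(-sqrt(3)*li(z))


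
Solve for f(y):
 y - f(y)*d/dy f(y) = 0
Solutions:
 f(y) = -sqrt(C1 + y^2)
 f(y) = sqrt(C1 + y^2)


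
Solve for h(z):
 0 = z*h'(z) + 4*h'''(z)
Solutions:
 h(z) = C1 + Integral(C2*airyai(-2^(1/3)*z/2) + C3*airybi(-2^(1/3)*z/2), z)


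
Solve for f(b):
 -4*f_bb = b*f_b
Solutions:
 f(b) = C1 + C2*erf(sqrt(2)*b/4)


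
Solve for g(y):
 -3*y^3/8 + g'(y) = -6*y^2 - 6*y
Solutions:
 g(y) = C1 + 3*y^4/32 - 2*y^3 - 3*y^2


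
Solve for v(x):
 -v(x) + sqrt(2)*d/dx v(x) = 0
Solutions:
 v(x) = C1*exp(sqrt(2)*x/2)


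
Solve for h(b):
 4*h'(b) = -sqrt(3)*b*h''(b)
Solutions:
 h(b) = C1 + C2*b^(1 - 4*sqrt(3)/3)


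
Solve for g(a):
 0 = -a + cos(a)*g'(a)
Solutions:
 g(a) = C1 + Integral(a/cos(a), a)


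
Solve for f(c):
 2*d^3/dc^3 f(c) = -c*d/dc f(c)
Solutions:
 f(c) = C1 + Integral(C2*airyai(-2^(2/3)*c/2) + C3*airybi(-2^(2/3)*c/2), c)


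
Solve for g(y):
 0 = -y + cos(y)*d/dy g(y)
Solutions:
 g(y) = C1 + Integral(y/cos(y), y)


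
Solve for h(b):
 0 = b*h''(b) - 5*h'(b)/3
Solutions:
 h(b) = C1 + C2*b^(8/3)


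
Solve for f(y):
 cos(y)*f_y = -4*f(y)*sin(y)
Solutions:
 f(y) = C1*cos(y)^4


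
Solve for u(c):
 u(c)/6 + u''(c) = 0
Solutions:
 u(c) = C1*sin(sqrt(6)*c/6) + C2*cos(sqrt(6)*c/6)


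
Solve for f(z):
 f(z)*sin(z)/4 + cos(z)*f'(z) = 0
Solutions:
 f(z) = C1*cos(z)^(1/4)


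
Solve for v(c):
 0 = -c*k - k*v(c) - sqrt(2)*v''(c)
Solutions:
 v(c) = C1*exp(-2^(3/4)*c*sqrt(-k)/2) + C2*exp(2^(3/4)*c*sqrt(-k)/2) - c


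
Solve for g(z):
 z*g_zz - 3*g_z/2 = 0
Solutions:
 g(z) = C1 + C2*z^(5/2)


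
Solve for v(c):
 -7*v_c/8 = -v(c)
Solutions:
 v(c) = C1*exp(8*c/7)


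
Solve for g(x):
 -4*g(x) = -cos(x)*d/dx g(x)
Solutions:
 g(x) = C1*(sin(x)^2 + 2*sin(x) + 1)/(sin(x)^2 - 2*sin(x) + 1)


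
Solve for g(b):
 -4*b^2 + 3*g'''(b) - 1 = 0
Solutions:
 g(b) = C1 + C2*b + C3*b^2 + b^5/45 + b^3/18


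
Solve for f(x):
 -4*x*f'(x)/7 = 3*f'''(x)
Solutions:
 f(x) = C1 + Integral(C2*airyai(-42^(2/3)*x/21) + C3*airybi(-42^(2/3)*x/21), x)


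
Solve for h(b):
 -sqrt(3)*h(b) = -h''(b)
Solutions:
 h(b) = C1*exp(-3^(1/4)*b) + C2*exp(3^(1/4)*b)


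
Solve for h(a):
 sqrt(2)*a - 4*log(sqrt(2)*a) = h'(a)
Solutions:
 h(a) = C1 + sqrt(2)*a^2/2 - 4*a*log(a) - a*log(4) + 4*a


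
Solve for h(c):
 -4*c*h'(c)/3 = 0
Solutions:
 h(c) = C1


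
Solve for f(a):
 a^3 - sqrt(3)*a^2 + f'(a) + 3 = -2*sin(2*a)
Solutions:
 f(a) = C1 - a^4/4 + sqrt(3)*a^3/3 - 3*a + cos(2*a)


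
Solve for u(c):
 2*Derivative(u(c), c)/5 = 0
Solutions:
 u(c) = C1


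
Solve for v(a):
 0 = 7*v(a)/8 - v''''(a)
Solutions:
 v(a) = C1*exp(-14^(1/4)*a/2) + C2*exp(14^(1/4)*a/2) + C3*sin(14^(1/4)*a/2) + C4*cos(14^(1/4)*a/2)


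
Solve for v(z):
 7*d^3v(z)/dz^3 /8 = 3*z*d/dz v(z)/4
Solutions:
 v(z) = C1 + Integral(C2*airyai(6^(1/3)*7^(2/3)*z/7) + C3*airybi(6^(1/3)*7^(2/3)*z/7), z)
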